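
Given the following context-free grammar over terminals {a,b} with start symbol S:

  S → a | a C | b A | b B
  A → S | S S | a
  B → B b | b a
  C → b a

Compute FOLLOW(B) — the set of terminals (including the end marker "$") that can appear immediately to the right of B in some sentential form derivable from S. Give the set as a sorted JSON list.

Compute FIRST by fixpoint:
pass 1:
  A via A→a: +{a}
  B via B→b a: +{b}
  C via C→b a: +{b}
  S via S→a: +{a}
  S via S→b A: +{b}
  FIRST(S)={a,b}  FIRST(A)={a}  FIRST(B)={b}  FIRST(C)={b}
pass 2:
  A via A→S: +{b}
  FIRST(S)={a,b}  FIRST(A)={a,b}  FIRST(B)={b}  FIRST(C)={b}
pass 3: (stable)
  FIRST(S)={a,b}  FIRST(A)={a,b}  FIRST(B)={b}  FIRST(C)={b}

FOLLOW sets:
seed FOLLOW(S) with $
[1]
  A→S S: FOLLOW(S) ⊇ FIRST(S) = {a,b}; new: +{a,b}
  B→B b: FOLLOW(B) ⊇ FIRST(b) = {b}; new: +{b}
  S→a C: FOLLOW(C) ⊇ FOLLOW(S) ⊇ {$,a,b}; new: +{$,a,b}
  S→b A: FOLLOW(A) ⊇ FOLLOW(S) ⊇ {$,a,b}; new: +{$,a,b}
  S→b B: FOLLOW(B) ⊇ FOLLOW(S) ⊇ {$,a,b}; new: +{$,a}
  FOLLOW(S)={$,a,b}  FOLLOW(A)={$,a,b}  FOLLOW(B)={$,a,b}  FOLLOW(C)={$,a,b}
[2] done
  FOLLOW(S)={$,a,b}  FOLLOW(A)={$,a,b}  FOLLOW(B)={$,a,b}  FOLLOW(C)={$,a,b}

FOLLOW(B) = ["$", "a", "b"]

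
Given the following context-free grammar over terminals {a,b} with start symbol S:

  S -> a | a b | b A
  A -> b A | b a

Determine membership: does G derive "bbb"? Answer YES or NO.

CNF form of G:
  S -> T0 A | T1 T0 | a
  A -> T0 A | T0 T1
  T0 -> b
  T1 -> a

CYK fill:
  [0..0]={T0}  "b"  orig:{}
  [1..1]={T0}  "b"  orig:{}
  [2..2]={T0}  "b"  orig:{}
  [0..1]=∅  "bb"
  [1..2]=∅  "bb"
  [0..2]=∅  "bbb"

S ∉ T[0,2] ⇒ NO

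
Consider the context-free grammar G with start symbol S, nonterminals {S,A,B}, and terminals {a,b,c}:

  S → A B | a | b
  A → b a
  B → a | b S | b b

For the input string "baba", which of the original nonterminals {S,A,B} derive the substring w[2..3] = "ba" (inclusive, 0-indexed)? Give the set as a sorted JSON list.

CNF form of G:
  S -> A B | a | b
  A -> T0 T1
  B -> T0 S | T0 T0 | a
  T0 -> b
  T1 -> a

Fill CYK table bottom-up — only the sub-triangle for w[2..3]:
  T[2,2] 'b' = {S,T0}  orig:{S}
  T[3,3] 'a' = {B,S,T1}  orig:{B,S}
  T[2,3] 'ba' = {A,B}

Original NTs in T[2,3] deriving "ba": ["A", "B"]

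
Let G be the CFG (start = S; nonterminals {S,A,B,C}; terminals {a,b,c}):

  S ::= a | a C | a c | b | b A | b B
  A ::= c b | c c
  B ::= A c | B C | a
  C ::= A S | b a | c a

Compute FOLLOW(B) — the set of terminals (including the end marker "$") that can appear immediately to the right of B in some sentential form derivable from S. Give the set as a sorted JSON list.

FIRST iteration:
iter 1:
  A via A→c b: +{c}
  B via B→A c: +{c}
  B via B→a: +{a}
  C via C→A S: +{c}
  C via C→b a: +{b}
  S via S→a: +{a}
  S via S→b: +{b}
  FIRST(S)={a,b}  FIRST(A)={c}  FIRST(B)={a,c}  FIRST(C)={b,c}
iter 2: (no change)
  FIRST(S)={a,b}  FIRST(A)={c}  FIRST(B)={a,c}  FIRST(C)={b,c}

Compute FOLLOW by fixpoint:
initialize: $ ∈ FOLLOW(S)
pass 1:
  B→A c: FOLLOW(A) ⊇ FIRST(c) = {c}; new: +{c}
  B→B C: FOLLOW(B) ⊇ FIRST(C) = {b,c}; new: +{b,c}
  B→B C: FOLLOW(C) ⊇ FOLLOW(B) ⊇ {b,c}; new: +{b,c}
  C→A S: FOLLOW(A) ⊇ FIRST(S) = {a,b}; new: +{a,b}
  C→A S: FOLLOW(S) ⊇ FOLLOW(C) ⊇ {b,c}; new: +{b,c}
  S→a C: FOLLOW(C) ⊇ FOLLOW(S) ⊇ {$,b,c}; new: +{$}
  S→b A: FOLLOW(A) ⊇ FOLLOW(S) ⊇ {$,b,c}; new: +{$}
  S→b B: FOLLOW(B) ⊇ FOLLOW(S) ⊇ {$,b,c}; new: +{$}
  S: {$,b,c}  A: {$,a,b,c}  B: {$,b,c}  C: {$,b,c}
pass 2: (no change)
  S: {$,b,c}  A: {$,a,b,c}  B: {$,b,c}  C: {$,b,c}

FOLLOW(B) = ["$", "b", "c"]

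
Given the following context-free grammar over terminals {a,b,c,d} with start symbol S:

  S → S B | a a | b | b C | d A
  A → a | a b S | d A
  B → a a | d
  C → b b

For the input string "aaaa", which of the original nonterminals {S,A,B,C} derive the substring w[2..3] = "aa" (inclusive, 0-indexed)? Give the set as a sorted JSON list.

CNF form of G:
  S -> S B | T0 T0 | T1 C | T2 A | b
  A -> T0 X3 | T2 A | a
  B -> T0 T0 | d
  C -> T1 T1
  T0 -> a
  T1 -> b
  T2 -> d
  X3 -> T1 S

Fill CYK table bottom-up — only the sub-triangle for w[2..3]:
  T[2,2] 'a' = {A,T0}  orig:{A}
  T[3,3] 'a' = {A,T0}  orig:{A}
  T[2,3] 'aa' = {B,S}

Original NTs in T[2,3] deriving "aa": ["B", "S"]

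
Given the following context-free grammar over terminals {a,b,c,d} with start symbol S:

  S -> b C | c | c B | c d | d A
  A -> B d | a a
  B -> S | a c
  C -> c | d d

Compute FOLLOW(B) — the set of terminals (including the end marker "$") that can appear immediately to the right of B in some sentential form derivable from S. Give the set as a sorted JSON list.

Compute FIRST by fixpoint:
iter 1:
  A via A→a a: +{a}
  B via B→a c: +{a}
  C via C→c: +{c}
  C via C→d d: +{d}
  S via S→b C: +{b}
  S via S→c: +{c}
  S via S→d A: +{d}
  FIRST(S)={b,c,d}  FIRST(A)={a}  FIRST(B)={a}  FIRST(C)={c,d}
iter 2:
  B via B→S: +{b,c,d}
  FIRST(S)={b,c,d}  FIRST(A)={a}  FIRST(B)={a,b,c,d}  FIRST(C)={c,d}
iter 3:
  A via A→B d: +{b,c,d}
  FIRST(S)={b,c,d}  FIRST(A)={a,b,c,d}  FIRST(B)={a,b,c,d}  FIRST(C)={c,d}
iter 4: done
  FIRST(S)={b,c,d}  FIRST(A)={a,b,c,d}  FIRST(B)={a,b,c,d}  FIRST(C)={c,d}

FOLLOW iteration:
FOLLOW(S) := {$}
iter 1:
  A→B d: FOLLOW(B) ⊇ FIRST(d) = {d}; new: +{d}
  B→S: FOLLOW(S) ⊇ FOLLOW(B) ⊇ {d}; new: +{d}
  S→b C: FOLLOW(C) ⊇ FOLLOW(S) ⊇ {$,d}; new: +{$,d}
  S→c B: FOLLOW(B) ⊇ FOLLOW(S) ⊇ {$,d}; new: +{$}
  S→d A: FOLLOW(A) ⊇ FOLLOW(S) ⊇ {$,d}; new: +{$,d}
  S: {$,d}  A: {$,d}  B: {$,d}  C: {$,d}
iter 2: — fixpoint
  S: {$,d}  A: {$,d}  B: {$,d}  C: {$,d}

FOLLOW(B) = ["$", "d"]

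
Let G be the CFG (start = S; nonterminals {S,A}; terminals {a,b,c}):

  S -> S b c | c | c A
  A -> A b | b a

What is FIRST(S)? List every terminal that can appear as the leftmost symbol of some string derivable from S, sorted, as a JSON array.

FIRST iteration:
round 1:
  A via A→b a: +{b}
  S via S→c: +{c}
  S: {c}  A: {b}
round 2: (no change)
  S: {c}  A: {b}

FIRST(S) = ["c"]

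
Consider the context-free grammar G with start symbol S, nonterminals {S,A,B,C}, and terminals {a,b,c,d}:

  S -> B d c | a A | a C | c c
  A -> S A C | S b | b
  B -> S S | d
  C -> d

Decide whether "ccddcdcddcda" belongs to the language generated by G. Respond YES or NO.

Convert to CNF:
  S -> B X5 | T2 T2 | T3 A | T3 C
  A -> S T0 | S X4 | b
  B -> S S | d
  C -> d
  T0 -> b
  T1 -> d
  T2 -> c
  T3 -> a
  X4 -> A C
  X5 -> T1 T2

CYK fill:
  [0..0]={T2}  "c"  orig:{}
  [1..1]={T2}  "c"  orig:{}
  [2..2]={B,C,T1}  "d"  orig:{B,C}
  [3..3]={B,C,T1}  "d"  orig:{B,C}
  [4..4]={T2}  "c"  orig:{}
  [5..5]={B,C,T1}  "d"  orig:{B,C}
  [6..6]={T2}  "c"  orig:{}
  [7..7]={B,C,T1}  "d"  orig:{B,C}
  [8..8]={B,C,T1}  "d"  orig:{B,C}
  [9..9]={T2}  "c"  orig:{}
  [10..10]={B,C,T1}  "d"  orig:{B,C}
  [11..11]={T3}  "a"  orig:{}
  [0..1]={S}  "cc"
  [1..2]=∅  "cd"
  [2..3]=∅  "dd"
  [3..4]={X5}  "dc"  orig:{}
  [4..5]=∅  "cd"
  [5..6]={X5}  "dc"  orig:{}
  [6..7]=∅  "cd"
  [7..8]=∅  "dd"
  [8..9]={X5}  "dc"  orig:{}
  [9..10]=∅  "cd"
  [10..11]=∅  "da"
  [0..2]=∅  "ccd"
  [1..3]=∅  "cdd"
  [2..4]={S}  "ddc"
  [3..5]=∅  "dcd"
  [4..6]=∅  "cdc"
  [5..7]=∅  "dcd"
  [6..8]=∅  "cdd"
  [7..9]={S}  "ddc"
  [8..10]=∅  "dcd"
  [9..11]=∅  "cda"
  [0..3]=∅  "ccdd"
  [1..4]=∅  "cddc"
  [2..5]=∅  "ddcd"
  [3..6]=∅  "dcdc"
  [4..7]=∅  "cdcd"
  [5..8]=∅  "dcdd"
  [6..9]=∅  "cddc"
  [7..10]=∅  "ddcd"
  [8..11]=∅  "dcda"
  [0..4]={B}  "ccddc"
  [1..5]=∅  "cddcd"
  [2..6]=∅  "ddcdc"
  [3..7]=∅  "dcdcd"
  [4..8]=∅  "cdcdd"
  [5..9]=∅  "dcddc"
  [6..10]=∅  "cddcd"
  [7..11]=∅  "ddcda"
  [0..5]=∅  "ccddcd"
  [1..6]=∅  "cddcdc"
  [2..7]=∅  "ddcdcd"
  [3..8]=∅  "dcdcdd"
  [4..9]=∅  "cdcddc"
  [5..10]=∅  "dcddcd"
  [6..11]=∅  "cddcda"
  [0..6]={S}  "ccddcdc"
  [1..7]=∅  "cddcdcd"
  [2..8]=∅  "ddcdcdd"
  [3..9]=∅  "dcdcddc"
  [4..10]=∅  "cdcddcd"
  [5..11]=∅  "dcddcda"
  [0..7]=∅  "ccddcdcd"
  [1..8]=∅  "cddcdcdd"
  [2..9]=∅  "ddcdcddc"
  [3..10]=∅  "dcdcddcd"
  [4..11]=∅  "cdcddcda"
  [0..8]=∅  "ccddcdcdd"
  [1..9]=∅  "cddcdcddc"
  [2..10]=∅  "ddcdcddcd"
  [3..11]=∅  "dcdcddcda"
  [0..9]={B}  "ccddcdcddc"
  [1..10]=∅  "cddcdcddcd"
  [2..11]=∅  "ddcdcddcda"
  [0..10]=∅  "ccddcdcddcd"
  [1..11]=∅  "cddcdcddcda"
  [0..11]=∅  "ccddcdcddcda"

S ∉ T[0,11] ⇒ NO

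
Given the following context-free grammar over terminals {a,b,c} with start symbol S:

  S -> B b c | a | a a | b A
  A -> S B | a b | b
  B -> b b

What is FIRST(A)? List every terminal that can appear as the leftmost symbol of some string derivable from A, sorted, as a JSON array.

Compute FIRST by fixpoint:
iter 1:
  A via A→a b: +{a}
  A via A→b: +{b}
  B via B→b b: +{b}
  S via S→B b c: +{b}
  S via S→a: +{a}
  FIRST(S)={a,b}  FIRST(A)={a,b}  FIRST(B)={b}
iter 2: (stable)
  FIRST(S)={a,b}  FIRST(A)={a,b}  FIRST(B)={b}

FIRST(A) = ["a", "b"]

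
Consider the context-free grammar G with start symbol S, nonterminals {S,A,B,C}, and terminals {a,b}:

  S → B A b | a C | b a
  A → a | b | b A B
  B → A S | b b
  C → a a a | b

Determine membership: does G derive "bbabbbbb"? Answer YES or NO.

Convert to CNF:
  S -> B X4 | T0 T1 | T1 C
  A -> T0 X2 | a | b
  B -> A S | T0 T0
  C -> T1 X3 | b
  T0 -> b
  T1 -> a
  X2 -> A B
  X3 -> T1 T1
  X4 -> A T0

CYK fill:
  T[0,0] 'b' = {A,C,T0}  orig:{A,C}
  T[1,1] 'b' = {A,C,T0}  orig:{A,C}
  T[2,2] 'a' = {A,T1}  orig:{A}
  T[3,3] 'b' = {A,C,T0}  orig:{A,C}
  T[4,4] 'b' = {A,C,T0}  orig:{A,C}
  T[5,5] 'b' = {A,C,T0}  orig:{A,C}
  T[6,6] 'b' = {A,C,T0}  orig:{A,C}
  T[7,7] 'b' = {A,C,T0}  orig:{A,C}
  T[0,1] 'bb' = {B,X4}  orig:{B}
  T[1,2] 'ba' = {S}
  T[2,3] 'ab' = {S,X4}  orig:{S}
  T[3,4] 'bb' = {B,X4}  orig:{B}
  T[4,5] 'bb' = {B,X4}  orig:{B}
  T[5,6] 'bb' = {B,X4}  orig:{B}
  T[6,7] 'bb' = {B,X4}  orig:{B}
  T[0,2] 'bba' = {B}
  T[1,3] 'bab' = {B}
  T[2,4] 'abb' = {X2}  orig:{}
  T[3,5] 'bbb' = {X2}  orig:{}
  T[4,6] 'bbb' = {X2}  orig:{}
  T[5,7] 'bbb' = {X2}  orig:{}
  T[0,3] 'bbab' = {S,X2}  orig:{S}
  T[1,4] 'babb' = {A}
  T[2,5] 'abbb' = ∅
  T[3,6] 'bbbb' = {A,S}
  T[4,7] 'bbbb' = {A,S}
  T[0,4] 'bbabb' = {S}
  T[1,5] 'babbb' = {S,X4}  orig:{S}
  T[2,6] 'abbbb' = {B}
  T[3,7] 'bbbbb' = {B,X4}  orig:{B}
  T[0,5] 'bbabbb' = {B}
  T[1,6] 'babbbb' = {X2}  orig:{}
  T[2,7] 'abbbbb' = {X2}  orig:{}
  T[0,6] 'bbabbbb' = {A}
  T[1,7] 'babbbbb' = {A}
  T[0,7] 'bbabbbbb' = {S,X4}  orig:{S}

S ∈ T[0,7] ⇒ YES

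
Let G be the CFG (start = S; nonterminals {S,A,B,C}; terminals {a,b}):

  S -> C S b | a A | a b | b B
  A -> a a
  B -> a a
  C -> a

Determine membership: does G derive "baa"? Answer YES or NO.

CNF form of G:
  S -> C X2 | T0 A | T0 T1 | T1 B
  A -> T0 T0
  B -> T0 T0
  C -> a
  T0 -> a
  T1 -> b
  X2 -> S T1

CYK fill:
  cell(0,0) b: {T1}  orig:{}
  cell(1,1) a: {C,T0}  orig:{C}
  cell(2,2) a: {C,T0}  orig:{C}
  cell(0,1) ba: ∅
  cell(1,2) aa: {A,B}
  cell(0,2) baa: {S}

S ∈ T[0,2] ⇒ YES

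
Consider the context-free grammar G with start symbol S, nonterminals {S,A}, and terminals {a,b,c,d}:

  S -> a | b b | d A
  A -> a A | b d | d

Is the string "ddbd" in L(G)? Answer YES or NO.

Convert to CNF:
  S -> T1 T1 | T2 A | a
  A -> T0 A | T1 T2 | d
  T0 -> a
  T1 -> b
  T2 -> d

Fill CYK table bottom-up:
  T[0,0] 'd' = {A,T2}  orig:{A}
  T[1,1] 'd' = {A,T2}  orig:{A}
  T[2,2] 'b' = {T1}  orig:{}
  T[3,3] 'd' = {A,T2}  orig:{A}
  T[0,1] 'dd' = {S}
  T[1,2] 'db' = ∅
  T[2,3] 'bd' = {A}
  T[0,2] 'ddb' = ∅
  T[1,3] 'dbd' = {S}
  T[0,3] 'ddbd' = ∅

S ∉ T[0,3] ⇒ NO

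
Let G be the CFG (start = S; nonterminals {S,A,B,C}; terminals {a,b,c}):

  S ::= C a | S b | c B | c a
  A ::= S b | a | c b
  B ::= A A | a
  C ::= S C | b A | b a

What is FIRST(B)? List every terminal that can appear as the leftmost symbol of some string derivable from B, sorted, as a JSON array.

FIRST sets, iterate to fixpoint:
round 1:
  A via A→a: +{a}
  A via A→c b: +{c}
  B via B→A A: +{a,c}
  C via C→b A: +{b}
  S via S→C a: +{b}
  S via S→c B: +{c}
  FIRST[S]={b,c}  FIRST[A]={a,c}  FIRST[B]={a,c}  FIRST[C]={b}
round 2:
  A via A→S b: +{b}
  B via B→A A: +{b}
  C via C→S C: +{c}
  FIRST[S]={b,c}  FIRST[A]={a,b,c}  FIRST[B]={a,b,c}  FIRST[C]={b,c}
round 3: — fixpoint
  FIRST[S]={b,c}  FIRST[A]={a,b,c}  FIRST[B]={a,b,c}  FIRST[C]={b,c}

FIRST(B) = ["a", "b", "c"]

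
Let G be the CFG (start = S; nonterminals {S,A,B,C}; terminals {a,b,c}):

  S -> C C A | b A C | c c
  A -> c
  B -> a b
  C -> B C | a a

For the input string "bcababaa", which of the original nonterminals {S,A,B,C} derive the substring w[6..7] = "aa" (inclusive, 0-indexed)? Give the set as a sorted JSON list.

CNF form of G:
  S -> C X3 | T1 X4 | T2 T2
  A -> c
  B -> T0 T1
  C -> B C | T0 T0
  T0 -> a
  T1 -> b
  T2 -> c
  X3 -> C A
  X4 -> A C

CYK fill (cells [i..j] with 6 ≤ i ≤ j ≤ 7 only):
  T[6,6] 'a' = {T0}  orig:{}
  T[7,7] 'a' = {T0}  orig:{}
  T[6,7] 'aa' = {C}

Original NTs in T[6,7] deriving "aa": ["C"]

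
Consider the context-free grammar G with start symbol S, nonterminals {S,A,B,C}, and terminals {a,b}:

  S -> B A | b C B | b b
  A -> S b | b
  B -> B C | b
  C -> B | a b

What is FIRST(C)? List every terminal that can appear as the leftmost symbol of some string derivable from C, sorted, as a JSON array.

FIRST sets, iterate to fixpoint:
iter 1:
  A via A→b: +{b}
  B via B→b: +{b}
  C via C→B: +{b}
  C via C→a b: +{a}
  S via S→B A: +{b}
  S: {b}  A: {b}  B: {b}  C: {a,b}
iter 2: done
  S: {b}  A: {b}  B: {b}  C: {a,b}

FIRST(C) = ["a", "b"]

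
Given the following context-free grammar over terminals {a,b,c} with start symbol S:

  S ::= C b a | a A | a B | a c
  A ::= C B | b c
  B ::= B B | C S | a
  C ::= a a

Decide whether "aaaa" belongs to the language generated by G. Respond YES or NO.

CNF form of G:
  S -> C X3 | T2 A | T2 B | T2 T1
  A -> C B | T0 T1
  B -> B B | C S | a
  C -> T2 T2
  T0 -> b
  T1 -> c
  T2 -> a
  X3 -> T0 T2

CYK table (by increasing span):
  cell(0,0) a: {B,T2}  orig:{B}
  cell(1,1) a: {B,T2}  orig:{B}
  cell(2,2) a: {B,T2}  orig:{B}
  cell(3,3) a: {B,T2}  orig:{B}
  cell(0,1) aa: {B,C,S}
  cell(1,2) aa: {B,C,S}
  cell(2,3) aa: {B,C,S}
  cell(0,2) aaa: {A,B,S}
  cell(1,3) aaa: {A,B,S}
  cell(0,3) aaaa: {A,B,S}

S ∈ T[0,3] ⇒ YES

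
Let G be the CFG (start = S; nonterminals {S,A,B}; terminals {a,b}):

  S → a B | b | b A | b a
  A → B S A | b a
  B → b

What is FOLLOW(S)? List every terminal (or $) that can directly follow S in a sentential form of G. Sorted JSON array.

Compute FIRST by fixpoint:
pass 1:
  A via A→b a: +{b}
  B via B→b: +{b}
  S via S→a B: +{a}
  S via S→b: +{b}
  FIRST(S)={a,b}  FIRST(A)={b}  FIRST(B)={b}
pass 2: (no change)
  FIRST(S)={a,b}  FIRST(A)={b}  FIRST(B)={b}

Compute FOLLOW by fixpoint:
initialize: $ ∈ FOLLOW(S)
round 1:
  A→B S A: FOLLOW(B) ⊇ FIRST(S) = {a,b}; new: +{a,b}
  A→B S A: FOLLOW(S) ⊇ FIRST(A) = {b}; new: +{b}
  S→a B: FOLLOW(B) ⊇ FOLLOW(S) ⊇ {$,b}; new: +{$}
  S→b A: FOLLOW(A) ⊇ FOLLOW(S) ⊇ {$,b}; new: +{$,b}
  FOLLOW[S]={$,b}  FOLLOW[A]={$,b}  FOLLOW[B]={$,a,b}
round 2: (stable)
  FOLLOW[S]={$,b}  FOLLOW[A]={$,b}  FOLLOW[B]={$,a,b}

FOLLOW(S) = ["$", "b"]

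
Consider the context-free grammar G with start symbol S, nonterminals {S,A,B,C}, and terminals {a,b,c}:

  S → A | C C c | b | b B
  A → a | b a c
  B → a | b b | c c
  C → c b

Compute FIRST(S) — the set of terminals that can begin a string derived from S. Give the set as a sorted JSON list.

FIRST iteration:
pass 1:
  A via A→a: +{a}
  A via A→b a c: +{b}
  B via B→a: +{a}
  B via B→b b: +{b}
  B via B→c c: +{c}
  C via C→c b: +{c}
  S via S→A: +{a,b}
  S via S→C C c: +{c}
  S: {a,b,c}  A: {a,b}  B: {a,b,c}  C: {c}
pass 2: (no change)
  S: {a,b,c}  A: {a,b}  B: {a,b,c}  C: {c}

FIRST(S) = ["a", "b", "c"]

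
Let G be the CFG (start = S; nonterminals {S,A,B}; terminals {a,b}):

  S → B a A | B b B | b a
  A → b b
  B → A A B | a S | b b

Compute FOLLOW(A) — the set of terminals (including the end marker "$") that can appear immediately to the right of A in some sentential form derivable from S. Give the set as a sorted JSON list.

Compute FIRST by fixpoint:
iter 1:
  A via A→b b: +{b}
  B via B→A A B: +{b}
  B via B→a S: +{a}
  S via S→B a A: +{a,b}
  FIRST(S)={a,b}  FIRST(A)={b}  FIRST(B)={a,b}
iter 2: done
  FIRST(S)={a,b}  FIRST(A)={b}  FIRST(B)={a,b}

FOLLOW sets:
initialize: $ ∈ FOLLOW(S)
[1]
  B→A A B: FOLLOW(A) ⊇ FIRST(A) = {b}; new: +{b}
  B→A A B: FOLLOW(A) ⊇ FIRST(B) = {a,b}; new: +{a}
  S→B a A: FOLLOW(B) ⊇ FIRST(a) = {a}; new: +{a}
  S→B a A: FOLLOW(A) ⊇ FOLLOW(S) ⊇ {$}; new: +{$}
  S→B b B: FOLLOW(B) ⊇ FIRST(b) = {b}; new: +{b}
  S→B b B: FOLLOW(B) ⊇ FOLLOW(S) ⊇ {$}; new: +{$}
  FOLLOW[S]={$}  FOLLOW[A]={$,a,b}  FOLLOW[B]={$,a,b}
[2]
  B→a S: FOLLOW(S) ⊇ FOLLOW(B) ⊇ {$,a,b}; new: +{a,b}
  FOLLOW[S]={$,a,b}  FOLLOW[A]={$,a,b}  FOLLOW[B]={$,a,b}
[3] — fixpoint
  FOLLOW[S]={$,a,b}  FOLLOW[A]={$,a,b}  FOLLOW[B]={$,a,b}

FOLLOW(A) = ["$", "a", "b"]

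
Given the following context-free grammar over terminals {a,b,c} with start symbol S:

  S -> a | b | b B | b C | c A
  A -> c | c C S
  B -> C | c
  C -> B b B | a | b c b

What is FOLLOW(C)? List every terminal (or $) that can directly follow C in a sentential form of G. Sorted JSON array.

FIRST sets, iterate to fixpoint:
round 1:
  A via A→c: +{c}
  B via B→c: +{c}
  C via C→B b B: +{c}
  C via C→a: +{a}
  C via C→b c b: +{b}
  S via S→a: +{a}
  S via S→b: +{b}
  S via S→c A: +{c}
  FIRST[S]={a,b,c}  FIRST[A]={c}  FIRST[B]={c}  FIRST[C]={a,b,c}
round 2:
  B via B→C: +{a,b}
  FIRST[S]={a,b,c}  FIRST[A]={c}  FIRST[B]={a,b,c}  FIRST[C]={a,b,c}
round 3: done
  FIRST[S]={a,b,c}  FIRST[A]={c}  FIRST[B]={a,b,c}  FIRST[C]={a,b,c}

FOLLOW sets:
seed FOLLOW(S) with $
pass 1:
  A→c C S: FOLLOW(C) ⊇ FIRST(S) = {a,b,c}; new: +{a,b,c}
  C→B b B: FOLLOW(B) ⊇ FIRST(b) = {b}; new: +{b}
  C→B b B: FOLLOW(B) ⊇ FOLLOW(C) ⊇ {a,b,c}; new: +{a,c}
  S→b B: FOLLOW(B) ⊇ FOLLOW(S) ⊇ {$}; new: +{$}
  S→b C: FOLLOW(C) ⊇ FOLLOW(S) ⊇ {$}; new: +{$}
  S→c A: FOLLOW(A) ⊇ FOLLOW(S) ⊇ {$}; new: +{$}
  S: {$}  A: {$}  B: {$,a,b,c}  C: {$,a,b,c}
pass 2: done
  S: {$}  A: {$}  B: {$,a,b,c}  C: {$,a,b,c}

FOLLOW(C) = ["$", "a", "b", "c"]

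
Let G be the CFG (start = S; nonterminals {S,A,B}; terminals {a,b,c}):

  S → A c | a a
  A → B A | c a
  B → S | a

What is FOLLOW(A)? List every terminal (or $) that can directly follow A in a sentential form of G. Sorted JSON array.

Compute FIRST by fixpoint:
iter 1:
  A via A→c a: +{c}
  B via B→a: +{a}
  S via S→A c: +{c}
  S via S→a a: +{a}
  FIRST[S]={a,c}  FIRST[A]={c}  FIRST[B]={a}
iter 2:
  A via A→B A: +{a}
  B via B→S: +{c}
  FIRST[S]={a,c}  FIRST[A]={a,c}  FIRST[B]={a,c}
iter 3: (stable)
  FIRST[S]={a,c}  FIRST[A]={a,c}  FIRST[B]={a,c}

FOLLOW iteration:
FOLLOW(S) := {$}
pass 1:
  A→B A: FOLLOW(B) ⊇ FIRST(A) = {a,c}; new: +{a,c}
  B→S: FOLLOW(S) ⊇ FOLLOW(B) ⊇ {a,c}; new: +{a,c}
  S→A c: FOLLOW(A) ⊇ FIRST(c) = {c}; new: +{c}
  FOLLOW[S]={$,a,c}  FOLLOW[A]={c}  FOLLOW[B]={a,c}
pass 2: done
  FOLLOW[S]={$,a,c}  FOLLOW[A]={c}  FOLLOW[B]={a,c}

FOLLOW(A) = ["c"]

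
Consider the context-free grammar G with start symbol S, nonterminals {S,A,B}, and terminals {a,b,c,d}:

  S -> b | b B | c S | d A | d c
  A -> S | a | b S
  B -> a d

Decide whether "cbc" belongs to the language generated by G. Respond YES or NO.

Convert to CNF:
  S -> T0 B | T1 S | T2 A | T2 T1 | b
  A -> T0 B | T0 S | T1 S | T2 A | T2 T1 | a | b
  B -> T3 T2
  T0 -> b
  T1 -> c
  T2 -> d
  T3 -> a

CYK table (by increasing span):
  cell(0,0) c: {T1}  orig:{}
  cell(1,1) b: {A,S,T0}  orig:{A,S}
  cell(2,2) c: {T1}  orig:{}
  cell(0,1) cb: {A,S}
  cell(1,2) bc: ∅
  cell(0,2) cbc: ∅

S ∉ T[0,2] ⇒ NO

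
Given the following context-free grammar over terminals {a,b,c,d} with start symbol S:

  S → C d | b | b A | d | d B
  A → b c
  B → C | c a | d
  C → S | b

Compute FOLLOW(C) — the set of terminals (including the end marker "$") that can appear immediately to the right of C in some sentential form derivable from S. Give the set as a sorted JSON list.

Compute FIRST by fixpoint:
iter 1:
  A via A→b c: +{b}
  B via B→c a: +{c}
  B via B→d: +{d}
  C via C→b: +{b}
  S via S→C d: +{b}
  S via S→d: +{d}
  FIRST[S]={b,d}  FIRST[A]={b}  FIRST[B]={c,d}  FIRST[C]={b}
iter 2:
  B via B→C: +{b}
  C via C→S: +{d}
  FIRST[S]={b,d}  FIRST[A]={b}  FIRST[B]={b,c,d}  FIRST[C]={b,d}
iter 3: done
  FIRST[S]={b,d}  FIRST[A]={b}  FIRST[B]={b,c,d}  FIRST[C]={b,d}

Compute FOLLOW by fixpoint:
initialize: $ ∈ FOLLOW(S)
round 1:
  S→C d: FOLLOW(C) ⊇ FIRST(d) = {d}; new: +{d}
  S→b A: FOLLOW(A) ⊇ FOLLOW(S) ⊇ {$}; new: +{$}
  S→d B: FOLLOW(B) ⊇ FOLLOW(S) ⊇ {$}; new: +{$}
  S: {$}  A: {$}  B: {$}  C: {d}
round 2:
  B→C: FOLLOW(C) ⊇ FOLLOW(B) ⊇ {$}; new: +{$}
  C→S: FOLLOW(S) ⊇ FOLLOW(C) ⊇ {$,d}; new: +{d}
  S→b A: FOLLOW(A) ⊇ FOLLOW(S) ⊇ {$,d}; new: +{d}
  S→d B: FOLLOW(B) ⊇ FOLLOW(S) ⊇ {$,d}; new: +{d}
  S: {$,d}  A: {$,d}  B: {$,d}  C: {$,d}
round 3: — fixpoint
  S: {$,d}  A: {$,d}  B: {$,d}  C: {$,d}

FOLLOW(C) = ["$", "d"]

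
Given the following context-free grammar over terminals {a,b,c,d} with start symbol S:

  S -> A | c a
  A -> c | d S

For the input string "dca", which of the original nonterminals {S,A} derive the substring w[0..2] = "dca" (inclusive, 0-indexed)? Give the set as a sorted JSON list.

Convert to CNF:
  S -> T0 S | T1 T2 | c
  A -> T0 S | c
  T0 -> d
  T1 -> c
  T2 -> a

Fill CYK table bottom-up — only the sub-triangle for w[0..2]:
  [0..0]={T0}  "d"  orig:{}
  [1..1]={A,S,T1}  "c"  orig:{A,S}
  [2..2]={T2}  "a"  orig:{}
  [0..1]={A,S}  "dc"
  [1..2]={S}  "ca"
  [0..2]={A,S}  "dca"

Original NTs in T[0,2] deriving "dca": ["A", "S"]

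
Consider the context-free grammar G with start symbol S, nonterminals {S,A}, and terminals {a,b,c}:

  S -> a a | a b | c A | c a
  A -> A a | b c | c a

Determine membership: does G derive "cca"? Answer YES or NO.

CNF form of G:
  S -> T0 T0 | T0 T1 | T2 A | T2 T0
  A -> A T0 | T1 T2 | T2 T0
  T0 -> a
  T1 -> b
  T2 -> c

Fill CYK table bottom-up:
  cell(0,0) c: {T2}  orig:{}
  cell(1,1) c: {T2}  orig:{}
  cell(2,2) a: {T0}  orig:{}
  cell(0,1) cc: ∅
  cell(1,2) ca: {A,S}
  cell(0,2) cca: {S}

S ∈ T[0,2] ⇒ YES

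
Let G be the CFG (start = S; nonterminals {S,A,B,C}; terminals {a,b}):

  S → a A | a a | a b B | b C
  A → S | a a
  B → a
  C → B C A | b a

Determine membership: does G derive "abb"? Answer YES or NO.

Convert to CNF:
  S -> T0 A | T0 T0 | T0 X4 | T1 C
  A -> T0 A | T0 T0 | T0 X2 | T1 C
  B -> a
  C -> B X3 | T1 T0
  T0 -> a
  T1 -> b
  X2 -> T1 B
  X3 -> C A
  X4 -> T1 B

CYK fill:
  T[0,0] 'a' = {B,T0}  orig:{B}
  T[1,1] 'b' = {T1}  orig:{}
  T[2,2] 'b' = {T1}  orig:{}
  T[0,1] 'ab' = ∅
  T[1,2] 'bb' = ∅
  T[0,2] 'abb' = ∅

S ∉ T[0,2] ⇒ NO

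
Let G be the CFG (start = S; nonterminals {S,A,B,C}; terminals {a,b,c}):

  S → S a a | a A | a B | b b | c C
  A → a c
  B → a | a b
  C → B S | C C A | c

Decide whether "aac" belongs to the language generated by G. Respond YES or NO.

CNF form of G:
  S -> S X4 | T0 A | T0 B | T1 C | T2 T2
  A -> T0 T1
  B -> T0 T2 | a
  C -> B S | C X3 | c
  T0 -> a
  T1 -> c
  T2 -> b
  X3 -> C A
  X4 -> T0 T0

Fill CYK table bottom-up:
  cell(0,0) a: {B,T0}  orig:{B}
  cell(1,1) a: {B,T0}  orig:{B}
  cell(2,2) c: {C,T1}  orig:{C}
  cell(0,1) aa: {S,X4}  orig:{S}
  cell(1,2) ac: {A}
  cell(0,2) aac: {S}

S ∈ T[0,2] ⇒ YES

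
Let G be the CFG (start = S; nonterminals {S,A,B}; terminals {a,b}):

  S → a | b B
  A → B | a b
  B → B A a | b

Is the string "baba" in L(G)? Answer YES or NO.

CNF form of G:
  S -> T1 B | a
  A -> B X2 | T0 T1 | b
  B -> B X3 | b
  T0 -> a
  T1 -> b
  X2 -> A T0
  X3 -> A T0

Fill CYK table bottom-up:
  cell(0,0) b: {A,B,T1}  orig:{A,B}
  cell(1,1) a: {S,T0}  orig:{S}
  cell(2,2) b: {A,B,T1}  orig:{A,B}
  cell(3,3) a: {S,T0}  orig:{S}
  cell(0,1) ba: {X2,X3}  orig:{}
  cell(1,2) ab: {A}
  cell(2,3) ba: {X2,X3}  orig:{}
  cell(0,2) bab: ∅
  cell(1,3) aba: {X2,X3}  orig:{}
  cell(0,3) baba: {A,B}

S ∉ T[0,3] ⇒ NO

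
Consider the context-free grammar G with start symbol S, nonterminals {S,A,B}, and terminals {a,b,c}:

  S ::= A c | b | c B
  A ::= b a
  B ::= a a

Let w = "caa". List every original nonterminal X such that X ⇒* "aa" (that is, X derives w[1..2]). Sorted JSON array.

CNF form of G:
  S -> A T2 | T2 B | b
  A -> T0 T1
  B -> T1 T1
  T0 -> b
  T1 -> a
  T2 -> c

Fill CYK table bottom-up, restricted to cells inside w[1..2]:
  T[1,1] 'a' = {T1}  orig:{}
  T[2,2] 'a' = {T1}  orig:{}
  T[1,2] 'aa' = {B}

Original NTs in T[1,2] deriving "aa": ["B"]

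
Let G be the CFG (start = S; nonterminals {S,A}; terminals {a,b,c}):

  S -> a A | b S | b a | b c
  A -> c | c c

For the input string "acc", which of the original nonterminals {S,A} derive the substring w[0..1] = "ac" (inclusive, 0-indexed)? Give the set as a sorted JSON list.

CNF form of G:
  S -> T1 A | T2 S | T2 T0 | T2 T1
  A -> T0 T0 | c
  T0 -> c
  T1 -> a
  T2 -> b

Fill CYK table bottom-up (cells [i..j] with 0 ≤ i ≤ j ≤ 1 only):
  cell(0,0) a: {T1}  orig:{}
  cell(1,1) c: {A,T0}  orig:{A}
  cell(0,1) ac: {S}

Original NTs in T[0,1] deriving "ac": ["S"]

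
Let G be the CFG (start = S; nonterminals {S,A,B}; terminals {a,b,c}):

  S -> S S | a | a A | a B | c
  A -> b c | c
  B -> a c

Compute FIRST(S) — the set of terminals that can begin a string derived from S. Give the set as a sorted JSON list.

FIRST sets, iterate to fixpoint:
pass 1:
  A via A→b c: +{b}
  A via A→c: +{c}
  B via B→a c: +{a}
  S via S→a: +{a}
  S via S→c: +{c}
  S: {a,c}  A: {b,c}  B: {a}
pass 2: — fixpoint
  S: {a,c}  A: {b,c}  B: {a}

FIRST(S) = ["a", "c"]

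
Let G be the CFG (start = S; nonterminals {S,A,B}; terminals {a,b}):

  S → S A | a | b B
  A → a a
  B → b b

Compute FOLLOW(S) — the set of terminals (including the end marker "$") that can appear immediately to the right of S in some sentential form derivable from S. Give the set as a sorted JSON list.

Compute FIRST by fixpoint:
iter 1:
  A via A→a a: +{a}
  B via B→b b: +{b}
  S via S→a: +{a}
  S via S→b B: +{b}
  S: {a,b}  A: {a}  B: {b}
iter 2: (stable)
  S: {a,b}  A: {a}  B: {b}

FOLLOW sets:
seed FOLLOW(S) with $
pass 1:
  S→S A: FOLLOW(S) ⊇ FIRST(A) = {a}; new: +{a}
  S→S A: FOLLOW(A) ⊇ FOLLOW(S) ⊇ {$,a}; new: +{$,a}
  S→b B: FOLLOW(B) ⊇ FOLLOW(S) ⊇ {$,a}; new: +{$,a}
  S: {$,a}  A: {$,a}  B: {$,a}
pass 2: — fixpoint
  S: {$,a}  A: {$,a}  B: {$,a}

FOLLOW(S) = ["$", "a"]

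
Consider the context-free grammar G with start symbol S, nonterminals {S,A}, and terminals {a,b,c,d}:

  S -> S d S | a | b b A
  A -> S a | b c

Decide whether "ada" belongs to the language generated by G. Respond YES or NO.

Convert to CNF:
  S -> S X4 | T1 X5 | a
  A -> S T0 | T1 T2
  T0 -> a
  T1 -> b
  T2 -> c
  T3 -> d
  X4 -> T3 S
  X5 -> T1 A

Fill CYK table bottom-up:
  T[0,0] 'a' = {S,T0}  orig:{S}
  T[1,1] 'd' = {T3}  orig:{}
  T[2,2] 'a' = {S,T0}  orig:{S}
  T[0,1] 'ad' = ∅
  T[1,2] 'da' = {X4}  orig:{}
  T[0,2] 'ada' = {S}

S ∈ T[0,2] ⇒ YES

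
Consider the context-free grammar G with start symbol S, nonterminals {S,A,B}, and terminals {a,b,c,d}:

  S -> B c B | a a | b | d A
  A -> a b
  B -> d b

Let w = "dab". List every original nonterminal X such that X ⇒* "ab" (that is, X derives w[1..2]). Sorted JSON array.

CNF form of G:
  S -> B X4 | T0 T0 | T2 A | b
  A -> T0 T1
  B -> T2 T1
  T0 -> a
  T1 -> b
  T2 -> d
  T3 -> c
  X4 -> T3 B

CYK fill (cells [i..j] with 1 ≤ i ≤ j ≤ 2 only):
  [1..1]={T0}  "a"  orig:{}
  [2..2]={S,T1}  "b"  orig:{S}
  [1..2]={A}  "ab"

Original NTs in T[1,2] deriving "ab": ["A"]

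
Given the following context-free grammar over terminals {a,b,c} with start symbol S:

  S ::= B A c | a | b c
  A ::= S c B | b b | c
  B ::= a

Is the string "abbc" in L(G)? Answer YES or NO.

Convert to CNF:
  S -> B X3 | T1 T0 | a
  A -> S X2 | T1 T1 | c
  B -> a
  T0 -> c
  T1 -> b
  X2 -> T0 B
  X3 -> A T0

CYK fill:
  cell(0,0) a: {B,S}
  cell(1,1) b: {T1}  orig:{}
  cell(2,2) b: {T1}  orig:{}
  cell(3,3) c: {A,T0}  orig:{A}
  cell(0,1) ab: ∅
  cell(1,2) bb: {A}
  cell(2,3) bc: {S}
  cell(0,2) abb: ∅
  cell(1,3) bbc: {X3}  orig:{}
  cell(0,3) abbc: {S}

S ∈ T[0,3] ⇒ YES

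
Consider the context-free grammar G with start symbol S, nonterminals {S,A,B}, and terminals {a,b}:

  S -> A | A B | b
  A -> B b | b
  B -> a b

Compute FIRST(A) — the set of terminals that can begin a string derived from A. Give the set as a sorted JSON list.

Compute FIRST by fixpoint:
[1]
  A via A→b: +{b}
  B via B→a b: +{a}
  S via S→A: +{b}
  FIRST(S)={b}  FIRST(A)={b}  FIRST(B)={a}
[2]
  A via A→B b: +{a}
  S via S→A: +{a}
  FIRST(S)={a,b}  FIRST(A)={a,b}  FIRST(B)={a}
[3] (stable)
  FIRST(S)={a,b}  FIRST(A)={a,b}  FIRST(B)={a}

FIRST(A) = ["a", "b"]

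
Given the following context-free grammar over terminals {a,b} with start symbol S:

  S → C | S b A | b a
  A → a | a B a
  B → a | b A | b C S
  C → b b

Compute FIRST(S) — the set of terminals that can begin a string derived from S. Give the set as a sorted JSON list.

Compute FIRST by fixpoint:
round 1:
  A via A→a: +{a}
  B via B→a: +{a}
  B via B→b A: +{b}
  C via C→b b: +{b}
  S via S→C: +{b}
  FIRST(S)={b}  FIRST(A)={a}  FIRST(B)={a,b}  FIRST(C)={b}
round 2: (stable)
  FIRST(S)={b}  FIRST(A)={a}  FIRST(B)={a,b}  FIRST(C)={b}

FIRST(S) = ["b"]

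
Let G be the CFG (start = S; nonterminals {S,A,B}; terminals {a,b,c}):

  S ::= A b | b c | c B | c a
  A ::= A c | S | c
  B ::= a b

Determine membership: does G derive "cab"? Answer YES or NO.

Convert to CNF:
  S -> A T0 | T0 T1 | T1 B | T1 T2
  A -> A T0 | A T1 | T0 T1 | T1 B | T1 T2 | c
  B -> T2 T0
  T0 -> b
  T1 -> c
  T2 -> a

Fill CYK table bottom-up:
  T[0,0] 'c' = {A,T1}  orig:{A}
  T[1,1] 'a' = {T2}  orig:{}
  T[2,2] 'b' = {T0}  orig:{}
  T[0,1] 'ca' = {A,S}
  T[1,2] 'ab' = {B}
  T[0,2] 'cab' = {A,S}

S ∈ T[0,2] ⇒ YES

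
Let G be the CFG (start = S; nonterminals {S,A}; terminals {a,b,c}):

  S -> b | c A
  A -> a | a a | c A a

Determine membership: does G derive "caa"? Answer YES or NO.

Convert to CNF:
  S -> T1 A | b
  A -> T0 T0 | T1 X2 | a
  T0 -> a
  T1 -> c
  X2 -> A T0

CYK table (by increasing span):
  cell(0,0) c: {T1}  orig:{}
  cell(1,1) a: {A,T0}  orig:{A}
  cell(2,2) a: {A,T0}  orig:{A}
  cell(0,1) ca: {S}
  cell(1,2) aa: {A,X2}  orig:{A}
  cell(0,2) caa: {A,S}

S ∈ T[0,2] ⇒ YES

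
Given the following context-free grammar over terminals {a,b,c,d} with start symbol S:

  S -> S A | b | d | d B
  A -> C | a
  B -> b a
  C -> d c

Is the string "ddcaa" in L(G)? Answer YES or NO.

CNF form of G:
  S -> S A | T0 B | b | d
  A -> T0 T1 | a
  B -> T2 T3
  C -> T0 T1
  T0 -> d
  T1 -> c
  T2 -> b
  T3 -> a

CYK table (by increasing span):
  [0..0]={S,T0}  "d"  orig:{S}
  [1..1]={S,T0}  "d"  orig:{S}
  [2..2]={T1}  "c"  orig:{}
  [3..3]={A,T3}  "a"  orig:{A}
  [4..4]={A,T3}  "a"  orig:{A}
  [0..1]=∅  "dd"
  [1..2]={A,C}  "dc"
  [2..3]=∅  "ca"
  [3..4]=∅  "aa"
  [0..2]={S}  "ddc"
  [1..3]=∅  "dca"
  [2..4]=∅  "caa"
  [0..3]={S}  "ddca"
  [1..4]=∅  "dcaa"
  [0..4]={S}  "ddcaa"

S ∈ T[0,4] ⇒ YES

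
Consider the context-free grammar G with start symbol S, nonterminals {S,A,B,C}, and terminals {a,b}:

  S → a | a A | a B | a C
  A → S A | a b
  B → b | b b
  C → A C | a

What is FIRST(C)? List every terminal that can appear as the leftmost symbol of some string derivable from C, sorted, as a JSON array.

Compute FIRST by fixpoint:
iter 1:
  A via A→a b: +{a}
  B via B→b: +{b}
  C via C→A C: +{a}
  S via S→a: +{a}
  FIRST(S)={a}  FIRST(A)={a}  FIRST(B)={b}  FIRST(C)={a}
iter 2: done
  FIRST(S)={a}  FIRST(A)={a}  FIRST(B)={b}  FIRST(C)={a}

FIRST(C) = ["a"]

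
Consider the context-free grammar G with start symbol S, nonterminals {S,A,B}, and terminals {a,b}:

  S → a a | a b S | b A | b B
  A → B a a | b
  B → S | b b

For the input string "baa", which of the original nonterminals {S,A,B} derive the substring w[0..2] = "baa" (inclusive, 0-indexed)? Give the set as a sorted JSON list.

CNF form of G:
  S -> T0 T0 | T0 X4 | T1 A | T1 B
  A -> B X2 | b
  B -> T0 T0 | T0 X3 | T1 A | T1 B | T1 T1
  T0 -> a
  T1 -> b
  X2 -> T0 T0
  X3 -> T1 S
  X4 -> T1 S

CYK table (by increasing span) (cells [i..j] with 0 ≤ i ≤ j ≤ 2 only):
  [0..0]={A,T1}  "b"  orig:{A}
  [1..1]={T0}  "a"  orig:{}
  [2..2]={T0}  "a"  orig:{}
  [0..1]=∅  "ba"
  [1..2]={B,S,X2}  "aa"  orig:{B,S}
  [0..2]={B,S,X3,X4}  "baa"  orig:{B,S}

Original NTs in T[0,2] deriving "baa": ["B", "S"]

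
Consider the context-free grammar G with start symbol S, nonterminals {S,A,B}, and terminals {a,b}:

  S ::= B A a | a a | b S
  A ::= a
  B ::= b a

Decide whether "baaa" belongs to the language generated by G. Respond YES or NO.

Convert to CNF:
  S -> B X2 | T0 S | T1 T1
  A -> a
  B -> T0 T1
  T0 -> b
  T1 -> a
  X2 -> A T1

CYK table (by increasing span):
  cell(0,0) b: {T0}  orig:{}
  cell(1,1) a: {A,T1}  orig:{A}
  cell(2,2) a: {A,T1}  orig:{A}
  cell(3,3) a: {A,T1}  orig:{A}
  cell(0,1) ba: {B}
  cell(1,2) aa: {S,X2}  orig:{S}
  cell(2,3) aa: {S,X2}  orig:{S}
  cell(0,2) baa: {S}
  cell(1,3) aaa: ∅
  cell(0,3) baaa: {S}

S ∈ T[0,3] ⇒ YES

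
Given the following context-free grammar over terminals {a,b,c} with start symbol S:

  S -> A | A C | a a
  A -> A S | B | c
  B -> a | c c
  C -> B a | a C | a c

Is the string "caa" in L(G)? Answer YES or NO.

CNF form of G:
  S -> A C | A S | T0 T0 | T1 T1 | a | c
  A -> A S | T0 T0 | a | c
  B -> T0 T0 | a
  C -> B T1 | T1 C | T1 T0
  T0 -> c
  T1 -> a

CYK table (by increasing span):
  cell(0,0) c: {A,S,T0}  orig:{A,S}
  cell(1,1) a: {A,B,S,T1}  orig:{A,B,S}
  cell(2,2) a: {A,B,S,T1}  orig:{A,B,S}
  cell(0,1) ca: {A,S}
  cell(1,2) aa: {A,C,S}
  cell(0,2) caa: {A,S}

S ∈ T[0,2] ⇒ YES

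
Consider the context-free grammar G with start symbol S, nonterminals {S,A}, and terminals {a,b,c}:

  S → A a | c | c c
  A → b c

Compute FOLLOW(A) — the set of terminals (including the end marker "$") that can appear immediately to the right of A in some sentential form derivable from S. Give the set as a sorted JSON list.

Compute FIRST by fixpoint:
round 1:
  A via A→b c: +{b}
  S via S→A a: +{b}
  S via S→c: +{c}
  FIRST[S]={b,c}  FIRST[A]={b}
round 2: done
  FIRST[S]={b,c}  FIRST[A]={b}

FOLLOW iteration:
FOLLOW(S) := {$}
[1]
  S→A a: FOLLOW(A) ⊇ FIRST(a) = {a}; new: +{a}
  FOLLOW(S)={$}  FOLLOW(A)={a}
[2] (no change)
  FOLLOW(S)={$}  FOLLOW(A)={a}

FOLLOW(A) = ["a"]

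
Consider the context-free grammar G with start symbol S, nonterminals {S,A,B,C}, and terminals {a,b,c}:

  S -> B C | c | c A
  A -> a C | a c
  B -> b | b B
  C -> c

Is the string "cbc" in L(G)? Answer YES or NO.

Convert to CNF:
  S -> B C | T1 A | c
  A -> T0 C | T0 T1
  B -> T2 B | b
  C -> c
  T0 -> a
  T1 -> c
  T2 -> b

Fill CYK table bottom-up:
  [0..0]={C,S,T1}  "c"  orig:{C,S}
  [1..1]={B,T2}  "b"  orig:{B}
  [2..2]={C,S,T1}  "c"  orig:{C,S}
  [0..1]=∅  "cb"
  [1..2]={S}  "bc"
  [0..2]=∅  "cbc"

S ∉ T[0,2] ⇒ NO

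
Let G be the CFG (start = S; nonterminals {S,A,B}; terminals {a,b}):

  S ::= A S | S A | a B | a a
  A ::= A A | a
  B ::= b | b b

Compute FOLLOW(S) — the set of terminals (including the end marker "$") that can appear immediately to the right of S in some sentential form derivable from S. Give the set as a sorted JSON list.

FIRST iteration:
pass 1:
  A via A→a: +{a}
  B via B→b: +{b}
  S via S→A S: +{a}
  S: {a}  A: {a}  B: {b}
pass 2: (no change)
  S: {a}  A: {a}  B: {b}

Compute FOLLOW by fixpoint:
seed FOLLOW(S) with $
[1]
  A→A A: FOLLOW(A) ⊇ FIRST(A) = {a}; new: +{a}
  S→S A: FOLLOW(S) ⊇ FIRST(A) = {a}; new: +{a}
  S→S A: FOLLOW(A) ⊇ FOLLOW(S) ⊇ {$,a}; new: +{$}
  S→a B: FOLLOW(B) ⊇ FOLLOW(S) ⊇ {$,a}; new: +{$,a}
  FOLLOW[S]={$,a}  FOLLOW[A]={$,a}  FOLLOW[B]={$,a}
[2] (no change)
  FOLLOW[S]={$,a}  FOLLOW[A]={$,a}  FOLLOW[B]={$,a}

FOLLOW(S) = ["$", "a"]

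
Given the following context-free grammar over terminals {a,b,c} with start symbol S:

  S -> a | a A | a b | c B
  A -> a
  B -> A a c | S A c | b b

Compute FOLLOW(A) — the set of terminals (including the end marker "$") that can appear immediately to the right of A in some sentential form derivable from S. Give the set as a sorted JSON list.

FIRST sets, iterate to fixpoint:
round 1:
  A via A→a: +{a}
  B via B→A a c: +{a}
  B via B→b b: +{b}
  S via S→a: +{a}
  S via S→c B: +{c}
  FIRST(S)={a,c}  FIRST(A)={a}  FIRST(B)={a,b}
round 2:
  B via B→S A c: +{c}
  FIRST(S)={a,c}  FIRST(A)={a}  FIRST(B)={a,b,c}
round 3: (stable)
  FIRST(S)={a,c}  FIRST(A)={a}  FIRST(B)={a,b,c}

FOLLOW iteration:
FOLLOW(S) := {$}
round 1:
  B→A a c: FOLLOW(A) ⊇ FIRST(a) = {a}; new: +{a}
  B→S A c: FOLLOW(S) ⊇ FIRST(A) = {a}; new: +{a}
  B→S A c: FOLLOW(A) ⊇ FIRST(c) = {c}; new: +{c}
  S→a A: FOLLOW(A) ⊇ FOLLOW(S) ⊇ {$,a}; new: +{$}
  S→c B: FOLLOW(B) ⊇ FOLLOW(S) ⊇ {$,a}; new: +{$,a}
  FOLLOW[S]={$,a}  FOLLOW[A]={$,a,c}  FOLLOW[B]={$,a}
round 2: — fixpoint
  FOLLOW[S]={$,a}  FOLLOW[A]={$,a,c}  FOLLOW[B]={$,a}

FOLLOW(A) = ["$", "a", "c"]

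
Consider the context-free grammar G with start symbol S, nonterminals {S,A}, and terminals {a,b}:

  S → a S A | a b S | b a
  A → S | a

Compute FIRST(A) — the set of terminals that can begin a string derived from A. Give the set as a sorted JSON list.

Compute FIRST by fixpoint:
round 1:
  A via A→a: +{a}
  S via S→a S A: +{a}
  S via S→b a: +{b}
  S: {a,b}  A: {a}
round 2:
  A via A→S: +{b}
  S: {a,b}  A: {a,b}
round 3: (stable)
  S: {a,b}  A: {a,b}

FIRST(A) = ["a", "b"]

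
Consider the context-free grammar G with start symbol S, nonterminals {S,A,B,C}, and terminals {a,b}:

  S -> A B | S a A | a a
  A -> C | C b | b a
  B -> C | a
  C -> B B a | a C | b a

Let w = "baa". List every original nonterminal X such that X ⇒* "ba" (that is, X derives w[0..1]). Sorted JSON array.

CNF form of G:
  S -> A B | S X5 | T0 T0
  A -> B X2 | C T1 | T0 C | T1 T0
  B -> B X3 | T0 C | T1 T0 | a
  C -> B X4 | T0 C | T1 T0
  T0 -> a
  T1 -> b
  X2 -> B T0
  X3 -> B T0
  X4 -> B T0
  X5 -> T0 A

Fill CYK table bottom-up — only the sub-triangle for w[0..1]:
  cell(0,0) b: {T1}  orig:{}
  cell(1,1) a: {B,T0}  orig:{B}
  cell(0,1) ba: {A,B,C}

Original NTs in T[0,1] deriving "ba": ["A", "B", "C"]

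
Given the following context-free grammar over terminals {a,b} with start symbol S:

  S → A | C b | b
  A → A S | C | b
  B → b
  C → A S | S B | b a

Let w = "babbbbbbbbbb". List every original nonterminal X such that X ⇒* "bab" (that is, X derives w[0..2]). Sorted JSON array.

CNF form of G:
  S -> A S | C T0 | S B | T0 T1 | b
  A -> A S | S B | T0 T1 | b
  B -> b
  C -> A S | S B | T0 T1
  T0 -> b
  T1 -> a

Fill CYK table bottom-up (cells [i..j] with 0 ≤ i ≤ j ≤ 2 only):
  [0..0]={A,B,S,T0}  "b"  orig:{A,B,S}
  [1..1]={T1}  "a"  orig:{}
  [2..2]={A,B,S,T0}  "b"  orig:{A,B,S}
  [0..1]={A,C,S}  "ba"
  [1..2]=∅  "ab"
  [0..2]={A,C,S}  "bab"

Original NTs in T[0,2] deriving "bab": ["A", "C", "S"]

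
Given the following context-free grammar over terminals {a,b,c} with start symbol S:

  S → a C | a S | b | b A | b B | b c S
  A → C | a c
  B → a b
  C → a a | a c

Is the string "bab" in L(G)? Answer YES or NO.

Convert to CNF:
  S -> T0 C | T0 S | T2 A | T2 B | T2 X3 | b
  A -> T0 T0 | T0 T1
  B -> T0 T2
  C -> T0 T0 | T0 T1
  T0 -> a
  T1 -> c
  T2 -> b
  X3 -> T1 S

Fill CYK table bottom-up:
  cell(0,0) b: {S,T2}  orig:{S}
  cell(1,1) a: {T0}  orig:{}
  cell(2,2) b: {S,T2}  orig:{S}
  cell(0,1) ba: ∅
  cell(1,2) ab: {B,S}
  cell(0,2) bab: {S}

S ∈ T[0,2] ⇒ YES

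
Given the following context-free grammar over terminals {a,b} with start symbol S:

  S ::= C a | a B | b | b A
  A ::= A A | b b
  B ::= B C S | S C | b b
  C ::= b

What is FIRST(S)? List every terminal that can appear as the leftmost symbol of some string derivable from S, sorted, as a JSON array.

FIRST sets, iterate to fixpoint:
[1]
  A via A→b b: +{b}
  B via B→b b: +{b}
  C via C→b: +{b}
  S via S→C a: +{b}
  S via S→a B: +{a}
  S: {a,b}  A: {b}  B: {b}  C: {b}
[2]
  B via B→S C: +{a}
  S: {a,b}  A: {b}  B: {a,b}  C: {b}
[3] (no change)
  S: {a,b}  A: {b}  B: {a,b}  C: {b}

FIRST(S) = ["a", "b"]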